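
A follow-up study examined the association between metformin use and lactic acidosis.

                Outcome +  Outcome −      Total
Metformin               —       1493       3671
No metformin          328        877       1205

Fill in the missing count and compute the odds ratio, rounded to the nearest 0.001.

3.901

The missing cell is in the exposed row: 3671 − 1493 = 2178.
So a = 2178, b = 1493, c = 328, d = 877.
OR = (a·d)/(b·c) = (2178 × 877) / (1493 × 328) = 1910106 / 489704 = 3.90053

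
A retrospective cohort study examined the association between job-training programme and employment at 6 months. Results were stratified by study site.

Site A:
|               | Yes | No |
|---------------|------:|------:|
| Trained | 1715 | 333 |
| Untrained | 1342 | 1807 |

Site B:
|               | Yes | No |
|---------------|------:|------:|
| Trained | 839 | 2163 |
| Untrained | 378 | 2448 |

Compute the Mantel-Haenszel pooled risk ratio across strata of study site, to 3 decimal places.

1.998

RR_MH = Σ(aᵢ·n₀ᵢ/nᵢ) / Σ(cᵢ·n₁ᵢ/nᵢ), with n₁ᵢ = aᵢ+bᵢ (exposed), n₀ᵢ = cᵢ+dᵢ (unexposed), nᵢ = n₁ᵢ+n₀ᵢ.
Stratum 1 (Site A): n₁ = 2048, n₀ = 3149, n = 5197; a·n₀/n = 1715·3149/5197 = 1039.1639; c·n₁/n = 1342·2048/5197 = 528.8466
Stratum 2 (Site B): n₁ = 3002, n₀ = 2826, n = 5828; a·n₀/n = 839·2826/5828 = 406.8315; c·n₁/n = 378·3002/5828 = 194.7076
RR_MH = (1039.1639 + 406.8315) / (528.8466 + 194.7076) = 1445.9954 / 723.5543 = 1.99846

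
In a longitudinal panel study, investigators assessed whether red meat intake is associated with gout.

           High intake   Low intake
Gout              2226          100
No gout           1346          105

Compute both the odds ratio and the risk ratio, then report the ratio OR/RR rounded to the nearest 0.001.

Reading the table with exposure as columns: a = 2226 (High intake, case), b = 1346 (High intake, non-case), c = 100 (Low intake, case), d = 105.
OR = (2226·105)/(1346·100) = 233730/134600 = 1.73648
Risk in exposed = 2226/3572 = 0.62318; risk in unexposed = 100/205 = 0.48780; RR = 1.27752
OR/RR = 1.73648 / 1.27752 = 1.35926
The outcome is not rare, so the OR lies further from 1 than the RR.

1.359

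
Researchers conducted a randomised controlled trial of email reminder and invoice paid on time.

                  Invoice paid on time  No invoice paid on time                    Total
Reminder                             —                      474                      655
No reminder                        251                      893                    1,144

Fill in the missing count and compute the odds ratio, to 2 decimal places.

1.36

The missing cell is in the exposed row: 655 − 474 = 181.
So a = 181, b = 474, c = 251, d = 893.
OR = (a·d)/(b·c) = (181 × 893) / (474 × 251) = 161633 / 118974 = 1.35856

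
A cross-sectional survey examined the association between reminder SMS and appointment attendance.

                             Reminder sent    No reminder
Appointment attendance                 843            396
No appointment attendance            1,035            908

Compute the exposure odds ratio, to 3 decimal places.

1.868

Reading the table with exposure as columns: a = 843 (Reminder sent, case), b = 1035 (Reminder sent, non-case), c = 396 (No reminder, case), d = 908.
OR = (a·d)/(b·c) = (843 × 908) / (1035 × 396) = 765444 / 409860 = 1.86757
The odds of appointment attendance are about 1.87 times as high in the reminder sent group.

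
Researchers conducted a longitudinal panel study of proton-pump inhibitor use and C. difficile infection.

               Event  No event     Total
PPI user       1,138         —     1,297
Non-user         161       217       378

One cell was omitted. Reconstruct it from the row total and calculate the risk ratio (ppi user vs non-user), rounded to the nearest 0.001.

2.060

The missing cell is in the exposed row: 1297 − 1138 = 159.
So a = 1138, b = 159, c = 161, d = 217.
RR = [a/(a+b)] / [c/(c+d)] = (1138/1297) / (161/378) = 0.87741/0.42593 = 2.06000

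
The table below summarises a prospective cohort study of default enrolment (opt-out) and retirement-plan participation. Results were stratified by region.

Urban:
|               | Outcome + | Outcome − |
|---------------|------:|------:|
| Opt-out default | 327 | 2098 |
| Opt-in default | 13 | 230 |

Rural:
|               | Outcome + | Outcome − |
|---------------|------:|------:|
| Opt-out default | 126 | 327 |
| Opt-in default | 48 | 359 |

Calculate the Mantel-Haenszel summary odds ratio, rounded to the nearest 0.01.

OR_MH = Σ(aᵢdᵢ/nᵢ) / Σ(bᵢcᵢ/nᵢ), where nᵢ is the stratum total.
Stratum 1 (Urban): n = 2668; a·d/n = 327·230/2668 = 28.1897; b·c/n = 2098·13/2668 = 10.2226
Stratum 2 (Rural): n = 860; a·d/n = 126·359/860 = 52.5977; b·c/n = 327·48/860 = 18.2512
OR_MH = (28.1897 + 52.5977) / (10.2226 + 18.2512) = 80.7873 / 28.4738 = 2.83725

2.84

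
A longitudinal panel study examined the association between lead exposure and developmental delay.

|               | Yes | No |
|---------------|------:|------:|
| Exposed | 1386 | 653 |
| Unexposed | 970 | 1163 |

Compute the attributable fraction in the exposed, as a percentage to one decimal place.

Cells: a = 1386, b = 653, c = 970, d = 1163.
Risk in exposed = 1386/2039 = 0.67974; risk in unexposed = 970/2133 = 0.45476.
RR = 0.67974/0.45476 = 1.49474
AR% = (RR − 1)/RR × 100 = (1.49474 − 1)/1.49474 × 100 = 33.0987%

33.1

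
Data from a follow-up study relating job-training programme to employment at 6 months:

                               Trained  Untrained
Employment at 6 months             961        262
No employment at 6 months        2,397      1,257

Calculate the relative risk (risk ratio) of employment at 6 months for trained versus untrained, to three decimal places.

1.659

Reading the table with exposure as columns: a = 961 (Trained, case), b = 2397 (Trained, non-case), c = 262 (Untrained, case), d = 1257.
Risk in exposed = 961/3358 = 0.28618; risk in unexposed = 262/1519 = 0.17248.
RR = 0.28618 / 0.17248 = 1.65920
The risk among the exposed is 1.66 times that among the unexposed.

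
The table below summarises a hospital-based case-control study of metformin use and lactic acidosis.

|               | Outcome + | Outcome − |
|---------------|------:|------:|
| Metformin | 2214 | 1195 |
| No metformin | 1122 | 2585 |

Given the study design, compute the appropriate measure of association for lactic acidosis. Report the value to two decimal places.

Cells: a = 2214, b = 1195, c = 1122, d = 2585.
This is a hospital-based case-control study: participants were sampled on outcome status, so risks in the source population cannot be estimated directly — relative risk is not valid here. The odds ratio is the appropriate measure.
OR = (a·d)/(b·c) = (2214 × 2585) / (1195 × 1122) = 5723190 / 1340790 = 4.26852

4.27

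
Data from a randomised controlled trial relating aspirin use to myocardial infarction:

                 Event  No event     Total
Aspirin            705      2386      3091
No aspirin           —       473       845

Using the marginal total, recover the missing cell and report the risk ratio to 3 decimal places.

0.518

The missing cell is in the unexposed row: 845 − 473 = 372.
So a = 705, b = 2386, c = 372, d = 473.
RR = [a/(a+b)] / [c/(c+d)] = (705/3091) / (372/845) = 0.22808/0.44024 = 0.51809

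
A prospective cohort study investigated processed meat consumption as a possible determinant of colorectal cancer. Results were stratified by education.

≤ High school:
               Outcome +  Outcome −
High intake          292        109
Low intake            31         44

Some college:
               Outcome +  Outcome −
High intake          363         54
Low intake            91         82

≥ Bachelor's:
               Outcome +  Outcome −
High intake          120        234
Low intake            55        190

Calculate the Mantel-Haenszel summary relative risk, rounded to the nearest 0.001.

1.639

RR_MH = Σ(aᵢ·n₀ᵢ/nᵢ) / Σ(cᵢ·n₁ᵢ/nᵢ), with n₁ᵢ = aᵢ+bᵢ (exposed), n₀ᵢ = cᵢ+dᵢ (unexposed), nᵢ = n₁ᵢ+n₀ᵢ.
Stratum 1 (≤ High school): n₁ = 401, n₀ = 75, n = 476; a·n₀/n = 292·75/476 = 46.0084; c·n₁/n = 31·401/476 = 26.1155
Stratum 2 (Some college): n₁ = 417, n₀ = 173, n = 590; a·n₀/n = 363·173/590 = 106.4390; c·n₁/n = 91·417/590 = 64.3169
Stratum 3 (≥ Bachelor's): n₁ = 354, n₀ = 245, n = 599; a·n₀/n = 120·245/599 = 49.0818; c·n₁/n = 55·354/599 = 32.5042
RR_MH = (46.0084 + 106.4390 + 49.0818) / (26.1155 + 64.3169 + 32.5042) = 201.5292 / 122.9367 = 1.63929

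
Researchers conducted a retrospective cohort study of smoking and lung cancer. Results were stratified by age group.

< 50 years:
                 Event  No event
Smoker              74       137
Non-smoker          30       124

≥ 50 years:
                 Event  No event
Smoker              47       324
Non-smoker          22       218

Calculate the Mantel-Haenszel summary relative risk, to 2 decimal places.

RR_MH = Σ(aᵢ·n₀ᵢ/nᵢ) / Σ(cᵢ·n₁ᵢ/nᵢ), with n₁ᵢ = aᵢ+bᵢ (exposed), n₀ᵢ = cᵢ+dᵢ (unexposed), nᵢ = n₁ᵢ+n₀ᵢ.
Stratum 1 (< 50 years): n₁ = 211, n₀ = 154, n = 365; a·n₀/n = 74·154/365 = 31.2219; c·n₁/n = 30·211/365 = 17.3425
Stratum 2 (≥ 50 years): n₁ = 371, n₀ = 240, n = 611; a·n₀/n = 47·240/611 = 18.4615; c·n₁/n = 22·371/611 = 13.3584
RR_MH = (31.2219 + 18.4615) / (17.3425 + 13.3584) = 49.6835 / 30.7009 = 1.61831

1.62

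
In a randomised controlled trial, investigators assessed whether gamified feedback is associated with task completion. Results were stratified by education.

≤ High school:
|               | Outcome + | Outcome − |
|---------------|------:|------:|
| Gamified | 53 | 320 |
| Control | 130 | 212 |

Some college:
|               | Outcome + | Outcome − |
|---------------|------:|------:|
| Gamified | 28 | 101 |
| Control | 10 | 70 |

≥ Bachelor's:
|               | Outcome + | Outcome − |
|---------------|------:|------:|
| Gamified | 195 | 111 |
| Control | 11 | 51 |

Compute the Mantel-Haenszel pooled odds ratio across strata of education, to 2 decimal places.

0.79

OR_MH = Σ(aᵢdᵢ/nᵢ) / Σ(bᵢcᵢ/nᵢ), where nᵢ is the stratum total.
Stratum 1 (≤ High school): n = 715; a·d/n = 53·212/715 = 15.7147; b·c/n = 320·130/715 = 58.1818
Stratum 2 (Some college): n = 209; a·d/n = 28·70/209 = 9.3780; b·c/n = 101·10/209 = 4.8325
Stratum 3 (≥ Bachelor's): n = 368; a·d/n = 195·51/368 = 27.0245; b·c/n = 111·11/368 = 3.3179
OR_MH = (15.7147 + 9.3780 + 27.0245) / (58.1818 + 4.8325 + 3.3179) = 52.1171 / 66.3323 = 0.78570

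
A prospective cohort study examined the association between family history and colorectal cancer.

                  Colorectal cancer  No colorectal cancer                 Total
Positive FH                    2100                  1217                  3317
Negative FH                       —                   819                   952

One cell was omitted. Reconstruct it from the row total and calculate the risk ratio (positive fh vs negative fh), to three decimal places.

The missing cell is in the unexposed row: 952 − 819 = 133.
So a = 2100, b = 1217, c = 133, d = 819.
RR = [a/(a+b)] / [c/(c+d)] = (2100/3317) / (133/952) = 0.63310/0.13971 = 4.53168

4.532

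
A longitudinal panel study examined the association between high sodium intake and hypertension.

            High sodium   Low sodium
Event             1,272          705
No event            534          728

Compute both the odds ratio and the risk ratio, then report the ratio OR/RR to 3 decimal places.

Reading the table with exposure as columns: a = 1272 (High sodium, case), b = 534 (High sodium, non-case), c = 705 (Low sodium, case), d = 728.
OR = (1272·728)/(534·705) = 926016/376470 = 2.45973
Risk in exposed = 1272/1806 = 0.70432; risk in unexposed = 705/1433 = 0.49197; RR = 1.43162
OR/RR = 2.45973 / 1.43162 = 1.71815
The outcome is not rare, so the OR lies further from 1 than the RR.

1.718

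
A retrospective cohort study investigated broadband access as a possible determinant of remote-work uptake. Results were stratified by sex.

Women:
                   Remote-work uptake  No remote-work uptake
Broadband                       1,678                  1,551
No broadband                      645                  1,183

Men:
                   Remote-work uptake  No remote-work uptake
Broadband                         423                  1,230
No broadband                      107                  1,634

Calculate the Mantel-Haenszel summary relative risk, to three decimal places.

RR_MH = Σ(aᵢ·n₀ᵢ/nᵢ) / Σ(cᵢ·n₁ᵢ/nᵢ), with n₁ᵢ = aᵢ+bᵢ (exposed), n₀ᵢ = cᵢ+dᵢ (unexposed), nᵢ = n₁ᵢ+n₀ᵢ.
Stratum 1 (Women): n₁ = 3229, n₀ = 1828, n = 5057; a·n₀/n = 1678·1828/5057 = 606.5620; c·n₁/n = 645·3229/5057 = 411.8460
Stratum 2 (Men): n₁ = 1653, n₀ = 1741, n = 3394; a·n₀/n = 423·1741/3394 = 216.9838; c·n₁/n = 107·1653/3394 = 52.1128
RR_MH = (606.5620 + 216.9838) / (411.8460 + 52.1128) = 823.5458 / 463.9588 = 1.77504

1.775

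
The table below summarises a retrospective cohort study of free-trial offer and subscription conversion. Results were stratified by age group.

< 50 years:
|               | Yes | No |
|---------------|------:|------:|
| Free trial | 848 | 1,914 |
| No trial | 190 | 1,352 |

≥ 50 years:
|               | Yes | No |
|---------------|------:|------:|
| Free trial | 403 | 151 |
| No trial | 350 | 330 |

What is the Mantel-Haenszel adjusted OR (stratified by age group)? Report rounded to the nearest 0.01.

2.94

OR_MH = Σ(aᵢdᵢ/nᵢ) / Σ(bᵢcᵢ/nᵢ), where nᵢ is the stratum total.
Stratum 1 (< 50 years): n = 4304; a·d/n = 848·1352/4304 = 266.3792; b·c/n = 1914·190/4304 = 84.4935
Stratum 2 (≥ 50 years): n = 1234; a·d/n = 403·330/1234 = 107.7715; b·c/n = 151·350/1234 = 42.8282
OR_MH = (266.3792 + 107.7715) / (84.4935 + 42.8282) = 374.1507 / 127.3217 = 2.93862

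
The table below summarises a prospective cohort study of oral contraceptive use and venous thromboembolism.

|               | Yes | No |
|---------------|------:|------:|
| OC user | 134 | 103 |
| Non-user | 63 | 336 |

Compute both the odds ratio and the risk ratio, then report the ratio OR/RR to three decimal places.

1.938

Cells: a = 134, b = 103, c = 63, d = 336.
OR = (134·336)/(103·63) = 45024/6489 = 6.93851
Risk in exposed = 134/237 = 0.56540; risk in unexposed = 63/399 = 0.15789; RR = 3.58087
OR/RR = 6.93851 / 3.58087 = 1.93766
The outcome is not rare, so the OR lies further from 1 than the RR.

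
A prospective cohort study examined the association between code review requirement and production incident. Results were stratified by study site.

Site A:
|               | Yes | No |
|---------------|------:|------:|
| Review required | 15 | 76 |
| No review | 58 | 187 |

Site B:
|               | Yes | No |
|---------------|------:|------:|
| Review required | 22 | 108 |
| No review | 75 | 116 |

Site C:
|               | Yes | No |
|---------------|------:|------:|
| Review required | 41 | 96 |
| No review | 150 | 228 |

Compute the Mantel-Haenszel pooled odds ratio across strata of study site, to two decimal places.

0.52

OR_MH = Σ(aᵢdᵢ/nᵢ) / Σ(bᵢcᵢ/nᵢ), where nᵢ is the stratum total.
Stratum 1 (Site A): n = 336; a·d/n = 15·187/336 = 8.3482; b·c/n = 76·58/336 = 13.1190
Stratum 2 (Site B): n = 321; a·d/n = 22·116/321 = 7.9502; b·c/n = 108·75/321 = 25.2336
Stratum 3 (Site C): n = 515; a·d/n = 41·228/515 = 18.1515; b·c/n = 96·150/515 = 27.9612
OR_MH = (8.3482 + 7.9502 + 18.1515) / (13.1190 + 25.2336 + 27.9612) = 34.4498 / 66.3139 = 0.51950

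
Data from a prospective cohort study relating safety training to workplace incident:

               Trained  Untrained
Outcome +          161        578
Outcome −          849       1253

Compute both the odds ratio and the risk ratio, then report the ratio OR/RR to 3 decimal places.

Reading the table with exposure as columns: a = 161 (Trained, case), b = 849 (Trained, non-case), c = 578 (Untrained, case), d = 1253.
OR = (161·1253)/(849·578) = 201733/490722 = 0.41109
Risk in exposed = 161/1010 = 0.15941; risk in unexposed = 578/1831 = 0.31567; RR = 0.50497
OR/RR = 0.41109 / 0.50497 = 0.81410
The outcome is not rare, so the OR lies further from 1 than the RR.

0.814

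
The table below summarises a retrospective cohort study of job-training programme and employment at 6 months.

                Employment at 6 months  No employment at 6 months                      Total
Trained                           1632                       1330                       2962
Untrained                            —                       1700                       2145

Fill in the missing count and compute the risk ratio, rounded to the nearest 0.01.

The missing cell is in the unexposed row: 2145 − 1700 = 445.
So a = 1632, b = 1330, c = 445, d = 1700.
RR = [a/(a+b)] / [c/(c+d)] = (1632/2962) / (445/2145) = 0.55098/0.20746 = 2.65584

2.66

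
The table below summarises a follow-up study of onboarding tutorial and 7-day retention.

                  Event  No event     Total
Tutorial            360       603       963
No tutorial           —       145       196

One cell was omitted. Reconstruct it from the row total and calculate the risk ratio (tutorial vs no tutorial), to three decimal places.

1.437

The missing cell is in the unexposed row: 196 − 145 = 51.
So a = 360, b = 603, c = 51, d = 145.
RR = [a/(a+b)] / [c/(c+d)] = (360/963) / (51/196) = 0.37383/0.26020 = 1.43669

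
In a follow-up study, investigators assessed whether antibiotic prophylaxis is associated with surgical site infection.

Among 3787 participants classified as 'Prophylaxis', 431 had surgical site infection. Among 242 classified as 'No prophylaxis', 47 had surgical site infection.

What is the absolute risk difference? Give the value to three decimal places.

From the description: a = 431, b = 3356, c = 47, d = 195.
Risk in exposed = 431/3787 = 0.113810; risk in unexposed = 47/242 = 0.194215.
Risk difference = 0.113810 − 0.194215 = -0.080404

-0.080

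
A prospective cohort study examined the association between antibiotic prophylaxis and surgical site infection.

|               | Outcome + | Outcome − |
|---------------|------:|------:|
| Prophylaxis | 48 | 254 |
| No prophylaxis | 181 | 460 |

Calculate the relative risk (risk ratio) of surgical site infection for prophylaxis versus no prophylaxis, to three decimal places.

0.563

Cells: a = 48, b = 254, c = 181, d = 460.
Risk in exposed = 48/302 = 0.15894; risk in unexposed = 181/641 = 0.28237.
RR = 0.15894 / 0.28237 = 0.56288
The risk is 44% lower among the exposed than among the unexposed.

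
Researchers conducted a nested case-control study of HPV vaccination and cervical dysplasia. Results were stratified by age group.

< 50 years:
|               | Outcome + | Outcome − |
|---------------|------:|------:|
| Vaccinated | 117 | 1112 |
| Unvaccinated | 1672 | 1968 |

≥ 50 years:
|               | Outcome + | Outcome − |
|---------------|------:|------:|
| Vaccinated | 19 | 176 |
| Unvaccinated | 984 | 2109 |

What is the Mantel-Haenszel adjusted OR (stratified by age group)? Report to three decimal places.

OR_MH = Σ(aᵢdᵢ/nᵢ) / Σ(bᵢcᵢ/nᵢ), where nᵢ is the stratum total.
Stratum 1 (< 50 years): n = 4869; a·d/n = 117·1968/4869 = 47.2902; b·c/n = 1112·1672/4869 = 381.8575
Stratum 2 (≥ 50 years): n = 3288; a·d/n = 19·2109/3288 = 12.1870; b·c/n = 176·984/3288 = 52.6715
OR_MH = (47.2902 + 12.1870) / (381.8575 + 52.6715) = 59.4772 / 434.5290 = 0.13688

0.137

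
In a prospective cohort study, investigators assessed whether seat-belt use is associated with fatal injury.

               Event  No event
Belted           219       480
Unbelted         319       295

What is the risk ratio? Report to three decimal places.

0.603

Cells: a = 219, b = 480, c = 319, d = 295.
Risk in exposed = 219/699 = 0.31330; risk in unexposed = 319/614 = 0.51954.
RR = 0.31330 / 0.51954 = 0.60304
The risk is 40% lower among the exposed than among the unexposed.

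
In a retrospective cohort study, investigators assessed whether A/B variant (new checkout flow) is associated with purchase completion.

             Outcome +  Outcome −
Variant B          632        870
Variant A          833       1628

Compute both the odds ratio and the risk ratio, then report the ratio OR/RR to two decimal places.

1.14

Cells: a = 632, b = 870, c = 833, d = 1628.
OR = (632·1628)/(870·833) = 1028896/724710 = 1.41973
Risk in exposed = 632/1502 = 0.42077; risk in unexposed = 833/2461 = 0.33848; RR = 1.24312
OR/RR = 1.41973 / 1.24312 = 1.14207
The outcome is not rare, so the OR lies further from 1 than the RR.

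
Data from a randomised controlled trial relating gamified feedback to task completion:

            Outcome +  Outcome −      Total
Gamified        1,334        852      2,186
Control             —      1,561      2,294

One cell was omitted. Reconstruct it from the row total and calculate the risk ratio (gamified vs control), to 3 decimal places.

The missing cell is in the unexposed row: 2294 − 1561 = 733.
So a = 1334, b = 852, c = 733, d = 1561.
RR = [a/(a+b)] / [c/(c+d)] = (1334/2186) / (733/2294) = 0.61025/0.31953 = 1.90983

1.910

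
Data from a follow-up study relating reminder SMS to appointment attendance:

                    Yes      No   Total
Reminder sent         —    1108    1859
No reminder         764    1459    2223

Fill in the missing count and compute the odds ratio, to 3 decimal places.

1.294

The missing cell is in the exposed row: 1859 − 1108 = 751.
So a = 751, b = 1108, c = 764, d = 1459.
OR = (a·d)/(b·c) = (751 × 1459) / (1108 × 764) = 1095709 / 846512 = 1.29438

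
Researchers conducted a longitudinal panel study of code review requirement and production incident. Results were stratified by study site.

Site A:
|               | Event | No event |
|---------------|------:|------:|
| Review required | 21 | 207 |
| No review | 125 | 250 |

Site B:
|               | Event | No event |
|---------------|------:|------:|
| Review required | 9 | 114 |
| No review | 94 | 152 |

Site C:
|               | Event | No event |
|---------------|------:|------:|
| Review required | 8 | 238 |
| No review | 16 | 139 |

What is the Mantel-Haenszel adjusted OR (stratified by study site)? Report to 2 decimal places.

0.19

OR_MH = Σ(aᵢdᵢ/nᵢ) / Σ(bᵢcᵢ/nᵢ), where nᵢ is the stratum total.
Stratum 1 (Site A): n = 603; a·d/n = 21·250/603 = 8.7065; b·c/n = 207·125/603 = 42.9104
Stratum 2 (Site B): n = 369; a·d/n = 9·152/369 = 3.7073; b·c/n = 114·94/369 = 29.0407
Stratum 3 (Site C): n = 401; a·d/n = 8·139/401 = 2.7731; b·c/n = 238·16/401 = 9.4963
OR_MH = (8.7065 + 3.7073 + 2.7731) / (42.9104 + 29.0407 + 9.4963) = 15.1869 / 81.4474 = 0.18646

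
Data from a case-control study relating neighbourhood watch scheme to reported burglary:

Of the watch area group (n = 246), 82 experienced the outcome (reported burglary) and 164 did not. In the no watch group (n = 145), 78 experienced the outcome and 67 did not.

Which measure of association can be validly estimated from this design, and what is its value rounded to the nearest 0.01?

From the description: a = 82, b = 164, c = 78, d = 67.
This is a case-control study: participants were sampled on outcome status, so risks in the source population cannot be estimated directly — relative risk is not valid here. The odds ratio is the appropriate measure.
OR = (a·d)/(b·c) = (82 × 67) / (164 × 78) = 5494 / 12792 = 0.42949

0.43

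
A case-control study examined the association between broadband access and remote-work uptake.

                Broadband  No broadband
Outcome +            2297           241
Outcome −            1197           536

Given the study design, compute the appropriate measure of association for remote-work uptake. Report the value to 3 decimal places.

4.268

Reading the table with exposure as columns: a = 2297 (Broadband, case), b = 1197 (Broadband, non-case), c = 241 (No broadband, case), d = 536.
This is a case-control study: participants were sampled on outcome status, so risks in the source population cannot be estimated directly — relative risk is not valid here. The odds ratio is the appropriate measure.
OR = (a·d)/(b·c) = (2297 × 536) / (1197 × 241) = 1231192 / 288477 = 4.26790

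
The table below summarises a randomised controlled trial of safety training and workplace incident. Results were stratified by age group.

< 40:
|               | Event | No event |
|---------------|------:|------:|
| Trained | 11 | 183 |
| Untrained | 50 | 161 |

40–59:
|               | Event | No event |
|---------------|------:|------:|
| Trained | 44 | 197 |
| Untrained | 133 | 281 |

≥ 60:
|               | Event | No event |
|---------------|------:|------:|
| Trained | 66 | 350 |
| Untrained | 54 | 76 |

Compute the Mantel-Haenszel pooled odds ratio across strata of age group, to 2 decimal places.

0.33

OR_MH = Σ(aᵢdᵢ/nᵢ) / Σ(bᵢcᵢ/nᵢ), where nᵢ is the stratum total.
Stratum 1 (< 40): n = 405; a·d/n = 11·161/405 = 4.3728; b·c/n = 183·50/405 = 22.5926
Stratum 2 (40–59): n = 655; a·d/n = 44·281/655 = 18.8763; b·c/n = 197·133/655 = 40.0015
Stratum 3 (≥ 60): n = 546; a·d/n = 66·76/546 = 9.1868; b·c/n = 350·54/546 = 34.6154
OR_MH = (4.3728 + 18.8763 + 9.1868) / (22.5926 + 40.0015 + 34.6154) = 32.4360 / 97.2095 = 0.33367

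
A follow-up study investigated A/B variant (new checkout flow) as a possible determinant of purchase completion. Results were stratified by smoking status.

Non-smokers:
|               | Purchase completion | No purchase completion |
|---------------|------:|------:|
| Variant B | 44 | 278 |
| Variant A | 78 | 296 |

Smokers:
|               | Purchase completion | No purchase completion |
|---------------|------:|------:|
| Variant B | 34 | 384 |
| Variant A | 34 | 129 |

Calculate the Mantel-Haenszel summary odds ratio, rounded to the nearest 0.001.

0.490

OR_MH = Σ(aᵢdᵢ/nᵢ) / Σ(bᵢcᵢ/nᵢ), where nᵢ is the stratum total.
Stratum 1 (Non-smokers): n = 696; a·d/n = 44·296/696 = 18.7126; b·c/n = 278·78/696 = 31.1552
Stratum 2 (Smokers): n = 581; a·d/n = 34·129/581 = 7.5491; b·c/n = 384·34/581 = 22.4716
OR_MH = (18.7126 + 7.5491) / (31.1552 + 22.4716) = 26.2617 / 53.6268 = 0.48971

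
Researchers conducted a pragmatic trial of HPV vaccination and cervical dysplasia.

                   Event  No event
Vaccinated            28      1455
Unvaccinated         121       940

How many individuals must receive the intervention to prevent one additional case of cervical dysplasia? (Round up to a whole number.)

Risk in treated group = 28/1483 = 0.01888; risk in control = 121/1061 = 0.11404.
Absolute risk reduction = 0.11404 − 0.01888 = 0.09516
NNT = 1 / ARR = 1 / 0.09516 = 10.508 → round up → 11

11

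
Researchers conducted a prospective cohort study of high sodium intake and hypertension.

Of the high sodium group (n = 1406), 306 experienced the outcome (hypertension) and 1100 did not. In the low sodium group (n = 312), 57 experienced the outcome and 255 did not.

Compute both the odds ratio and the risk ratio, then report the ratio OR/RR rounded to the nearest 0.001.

From the description: a = 306, b = 1100, c = 57, d = 255.
OR = (306·255)/(1100·57) = 78030/62700 = 1.24450
Risk in exposed = 306/1406 = 0.21764; risk in unexposed = 57/312 = 0.18269; RR = 1.19129
OR/RR = 1.24450 / 1.19129 = 1.04467
The outcome is not rare, so the OR lies further from 1 than the RR.

1.045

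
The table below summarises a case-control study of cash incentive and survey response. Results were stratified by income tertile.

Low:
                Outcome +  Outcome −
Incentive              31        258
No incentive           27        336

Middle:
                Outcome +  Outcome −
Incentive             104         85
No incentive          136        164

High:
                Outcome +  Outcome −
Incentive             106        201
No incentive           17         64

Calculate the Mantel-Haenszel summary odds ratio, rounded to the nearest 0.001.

1.584

OR_MH = Σ(aᵢdᵢ/nᵢ) / Σ(bᵢcᵢ/nᵢ), where nᵢ is the stratum total.
Stratum 1 (Low): n = 652; a·d/n = 31·336/652 = 15.9755; b·c/n = 258·27/652 = 10.6840
Stratum 2 (Middle): n = 489; a·d/n = 104·164/489 = 34.8793; b·c/n = 85·136/489 = 23.6401
Stratum 3 (High): n = 388; a·d/n = 106·64/388 = 17.4845; b·c/n = 201·17/388 = 8.8067
OR_MH = (15.9755 + 34.8793 + 17.4845) / (10.6840 + 23.6401 + 8.8067) = 68.3393 / 43.1308 = 1.58447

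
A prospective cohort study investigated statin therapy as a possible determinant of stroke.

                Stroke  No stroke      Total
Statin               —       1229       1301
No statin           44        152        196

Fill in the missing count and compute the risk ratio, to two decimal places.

0.25

The missing cell is in the exposed row: 1301 − 1229 = 72.
So a = 72, b = 1229, c = 44, d = 152.
RR = [a/(a+b)] / [c/(c+d)] = (72/1301) / (44/196) = 0.05534/0.22449 = 0.24652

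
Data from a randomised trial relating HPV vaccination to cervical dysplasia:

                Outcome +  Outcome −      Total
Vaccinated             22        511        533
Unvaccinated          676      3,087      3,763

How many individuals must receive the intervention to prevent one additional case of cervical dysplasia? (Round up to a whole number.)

Risk in treated group = 22/533 = 0.04128; risk in control = 676/3763 = 0.17964.
Absolute risk reduction = 0.17964 − 0.04128 = 0.13837
NNT = 1 / ARR = 1 / 0.13837 = 7.227 → round up → 8

8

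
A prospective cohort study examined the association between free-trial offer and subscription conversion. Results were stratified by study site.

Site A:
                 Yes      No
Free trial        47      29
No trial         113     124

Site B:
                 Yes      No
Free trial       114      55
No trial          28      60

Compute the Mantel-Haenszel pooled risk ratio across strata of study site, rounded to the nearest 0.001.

1.628

RR_MH = Σ(aᵢ·n₀ᵢ/nᵢ) / Σ(cᵢ·n₁ᵢ/nᵢ), with n₁ᵢ = aᵢ+bᵢ (exposed), n₀ᵢ = cᵢ+dᵢ (unexposed), nᵢ = n₁ᵢ+n₀ᵢ.
Stratum 1 (Site A): n₁ = 76, n₀ = 237, n = 313; a·n₀/n = 47·237/313 = 35.5879; c·n₁/n = 113·76/313 = 27.4377
Stratum 2 (Site B): n₁ = 169, n₀ = 88, n = 257; a·n₀/n = 114·88/257 = 39.0350; c·n₁/n = 28·169/257 = 18.4125
RR_MH = (35.5879 + 39.0350) / (27.4377 + 18.4125) = 74.6229 / 45.8502 = 1.62754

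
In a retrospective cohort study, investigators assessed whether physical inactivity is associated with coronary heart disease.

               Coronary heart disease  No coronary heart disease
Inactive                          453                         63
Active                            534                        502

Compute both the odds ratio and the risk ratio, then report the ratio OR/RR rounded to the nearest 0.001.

Cells: a = 453, b = 63, c = 534, d = 502.
OR = (453·502)/(63·534) = 227406/33642 = 6.75959
Risk in exposed = 453/516 = 0.87791; risk in unexposed = 534/1036 = 0.51544; RR = 1.70321
OR/RR = 6.75959 / 1.70321 = 3.96874
The outcome is not rare, so the OR lies further from 1 than the RR.

3.969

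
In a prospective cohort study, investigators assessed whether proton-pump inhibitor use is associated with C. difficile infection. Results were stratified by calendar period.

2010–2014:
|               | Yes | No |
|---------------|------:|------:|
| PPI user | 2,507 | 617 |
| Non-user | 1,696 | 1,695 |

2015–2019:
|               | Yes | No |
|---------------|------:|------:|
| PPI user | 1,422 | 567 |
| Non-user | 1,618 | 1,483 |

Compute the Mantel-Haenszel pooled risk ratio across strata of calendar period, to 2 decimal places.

1.50

RR_MH = Σ(aᵢ·n₀ᵢ/nᵢ) / Σ(cᵢ·n₁ᵢ/nᵢ), with n₁ᵢ = aᵢ+bᵢ (exposed), n₀ᵢ = cᵢ+dᵢ (unexposed), nᵢ = n₁ᵢ+n₀ᵢ.
Stratum 1 (2010–2014): n₁ = 3124, n₀ = 3391, n = 6515; a·n₀/n = 2507·3391/6515 = 1304.8714; c·n₁/n = 1696·3124/6515 = 813.2470
Stratum 2 (2015–2019): n₁ = 1989, n₀ = 3101, n = 5090; a·n₀/n = 1422·3101/5090 = 866.3305; c·n₁/n = 1618·1989/5090 = 632.2597
RR_MH = (1304.8714 + 866.3305) / (813.2470 + 632.2597) = 2171.2018 / 1445.5067 = 1.50204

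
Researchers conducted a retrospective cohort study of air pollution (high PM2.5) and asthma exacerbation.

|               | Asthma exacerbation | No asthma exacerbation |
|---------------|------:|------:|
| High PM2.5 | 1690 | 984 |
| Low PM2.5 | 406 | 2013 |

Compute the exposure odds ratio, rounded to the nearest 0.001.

8.515

Cells: a = 1690, b = 984, c = 406, d = 2013.
OR = (a·d)/(b·c) = (1690 × 2013) / (984 × 406) = 3401970 / 399504 = 8.51548
The odds of asthma exacerbation are about 8.52 times as high in the high pm2.5 group.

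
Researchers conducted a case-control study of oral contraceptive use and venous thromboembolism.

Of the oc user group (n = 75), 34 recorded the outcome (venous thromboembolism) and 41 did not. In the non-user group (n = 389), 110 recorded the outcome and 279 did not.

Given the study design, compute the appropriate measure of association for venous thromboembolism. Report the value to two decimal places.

From the description: a = 34, b = 41, c = 110, d = 279.
This is a case-control study: participants were sampled on outcome status, so risks in the source population cannot be estimated directly — relative risk is not valid here. The odds ratio is the appropriate measure.
OR = (a·d)/(b·c) = (34 × 279) / (41 × 110) = 9486 / 4510 = 2.10333

2.10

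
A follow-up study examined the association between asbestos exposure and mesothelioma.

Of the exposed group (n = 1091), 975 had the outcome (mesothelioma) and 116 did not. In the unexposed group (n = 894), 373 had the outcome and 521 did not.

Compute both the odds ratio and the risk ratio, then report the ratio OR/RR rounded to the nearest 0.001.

From the description: a = 975, b = 116, c = 373, d = 521.
OR = (975·521)/(116·373) = 507975/43268 = 11.74020
Risk in exposed = 975/1091 = 0.89368; risk in unexposed = 373/894 = 0.41723; RR = 2.14195
OR/RR = 11.74020 / 2.14195 = 5.48109
The outcome is not rare, so the OR lies further from 1 than the RR.

5.481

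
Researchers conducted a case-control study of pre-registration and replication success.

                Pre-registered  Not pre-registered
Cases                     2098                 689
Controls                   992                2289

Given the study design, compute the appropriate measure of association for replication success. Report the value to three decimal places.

7.026

Reading the table with exposure as columns: a = 2098 (Pre-registered, case), b = 992 (Pre-registered, non-case), c = 689 (Not pre-registered, case), d = 2289.
This is a case-control study: participants were sampled on outcome status, so risks in the source population cannot be estimated directly — relative risk is not valid here. The odds ratio is the appropriate measure.
OR = (a·d)/(b·c) = (2098 × 2289) / (992 × 689) = 4802322 / 683488 = 7.02620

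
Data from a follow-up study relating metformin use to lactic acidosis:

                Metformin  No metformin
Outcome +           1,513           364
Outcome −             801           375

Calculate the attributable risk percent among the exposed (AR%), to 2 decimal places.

Reading the table with exposure as columns: a = 1513 (Metformin, case), b = 801 (Metformin, non-case), c = 364 (No metformin, case), d = 375.
Risk in exposed = 1513/2314 = 0.65385; risk in unexposed = 364/739 = 0.49256.
RR = 0.65385/0.49256 = 1.32745
AR% = (RR − 1)/RR × 100 = (1.32745 − 1)/1.32745 × 100 = 24.6677%

24.67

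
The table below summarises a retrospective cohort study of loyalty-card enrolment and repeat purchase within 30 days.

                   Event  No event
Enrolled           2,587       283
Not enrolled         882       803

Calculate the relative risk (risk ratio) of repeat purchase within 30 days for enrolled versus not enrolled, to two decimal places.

Cells: a = 2587, b = 283, c = 882, d = 803.
Risk in exposed = 2587/2870 = 0.90139; risk in unexposed = 882/1685 = 0.52344.
RR = 0.90139 / 0.52344 = 1.72205
The risk among the exposed is 1.72 times that among the unexposed.

1.72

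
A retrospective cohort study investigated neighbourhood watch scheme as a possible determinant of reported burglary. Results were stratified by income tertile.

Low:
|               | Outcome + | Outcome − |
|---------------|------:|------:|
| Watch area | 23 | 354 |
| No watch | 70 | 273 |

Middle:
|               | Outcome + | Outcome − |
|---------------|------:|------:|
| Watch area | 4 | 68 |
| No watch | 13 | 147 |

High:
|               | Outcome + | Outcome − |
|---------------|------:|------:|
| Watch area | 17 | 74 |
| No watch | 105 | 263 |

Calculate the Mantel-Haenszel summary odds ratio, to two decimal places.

0.38

OR_MH = Σ(aᵢdᵢ/nᵢ) / Σ(bᵢcᵢ/nᵢ), where nᵢ is the stratum total.
Stratum 1 (Low): n = 720; a·d/n = 23·273/720 = 8.7208; b·c/n = 354·70/720 = 34.4167
Stratum 2 (Middle): n = 232; a·d/n = 4·147/232 = 2.5345; b·c/n = 68·13/232 = 3.8103
Stratum 3 (High): n = 459; a·d/n = 17·263/459 = 9.7407; b·c/n = 74·105/459 = 16.9281
OR_MH = (8.7208 + 2.5345 + 9.7407) / (34.4167 + 3.8103 + 16.9281) = 20.9961 / 55.1551 = 0.38067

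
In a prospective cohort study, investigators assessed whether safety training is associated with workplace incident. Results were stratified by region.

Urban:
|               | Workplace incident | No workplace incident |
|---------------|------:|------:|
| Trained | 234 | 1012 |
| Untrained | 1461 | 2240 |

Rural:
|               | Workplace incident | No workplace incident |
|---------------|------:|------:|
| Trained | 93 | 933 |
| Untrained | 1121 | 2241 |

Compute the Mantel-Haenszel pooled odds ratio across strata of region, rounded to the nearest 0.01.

0.29

OR_MH = Σ(aᵢdᵢ/nᵢ) / Σ(bᵢcᵢ/nᵢ), where nᵢ is the stratum total.
Stratum 1 (Urban): n = 4947; a·d/n = 234·2240/4947 = 105.9551; b·c/n = 1012·1461/4947 = 298.8745
Stratum 2 (Rural): n = 4388; a·d/n = 93·2241/4388 = 47.4961; b·c/n = 933·1121/4388 = 238.3530
OR_MH = (105.9551 + 47.4961) / (298.8745 + 238.3530) = 153.4513 / 537.2275 = 0.28564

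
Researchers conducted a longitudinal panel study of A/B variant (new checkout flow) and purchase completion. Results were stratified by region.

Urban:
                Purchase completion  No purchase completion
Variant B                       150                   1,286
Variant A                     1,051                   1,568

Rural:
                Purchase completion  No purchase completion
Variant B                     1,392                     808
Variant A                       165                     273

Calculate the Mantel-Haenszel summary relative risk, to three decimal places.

RR_MH = Σ(aᵢ·n₀ᵢ/nᵢ) / Σ(cᵢ·n₁ᵢ/nᵢ), with n₁ᵢ = aᵢ+bᵢ (exposed), n₀ᵢ = cᵢ+dᵢ (unexposed), nᵢ = n₁ᵢ+n₀ᵢ.
Stratum 1 (Urban): n₁ = 1436, n₀ = 2619, n = 4055; a·n₀/n = 150·2619/4055 = 96.8804; c·n₁/n = 1051·1436/4055 = 372.1914
Stratum 2 (Rural): n₁ = 2200, n₀ = 438, n = 2638; a·n₀/n = 1392·438/2638 = 231.1205; c·n₁/n = 165·2200/2638 = 137.6042
RR_MH = (96.8804 + 231.1205) / (372.1914 + 137.6042) = 328.0009 / 509.7956 = 0.64340

0.643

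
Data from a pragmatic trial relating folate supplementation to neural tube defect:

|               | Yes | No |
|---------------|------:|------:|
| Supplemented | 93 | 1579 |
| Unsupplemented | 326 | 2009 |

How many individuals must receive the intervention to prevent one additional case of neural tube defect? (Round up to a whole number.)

Risk in treated group = 93/1672 = 0.05562; risk in control = 326/2335 = 0.13961.
Absolute risk reduction = 0.13961 − 0.05562 = 0.08399
NNT = 1 / ARR = 1 / 0.08399 = 11.906 → round up → 12

12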